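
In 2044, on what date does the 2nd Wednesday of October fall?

October 12, 2044

The first Wednesday of October 2044 is October 5.
The 2nd Wednesday is 1 weeks later: 5 + 7 = 12.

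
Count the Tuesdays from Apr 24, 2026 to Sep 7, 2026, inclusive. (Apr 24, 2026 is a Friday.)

19

Apr 24, 2026 is a Friday; the first Tuesday on or after it is Apr 28, 2026 (4 days later).
From Apr 28, 2026 to Sep 7, 2026: 2 + 31 + 30 + 31 + 31 + 7 = 132 days (rest of Apr, May, Jun, Jul, Aug, Sep).
132 ÷ 7 = 18 full weeks with remainder 6, so 18 more Tuesdays after the first → 19.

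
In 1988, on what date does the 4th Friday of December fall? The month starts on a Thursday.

23 December 1988

December 1988 begins on a Thursday, so the first Friday is December 2 (1 day later).
The 4th Friday is 3 weeks later: 2 + 21 = 23.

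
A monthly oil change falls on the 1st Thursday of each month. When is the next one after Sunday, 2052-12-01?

December 2052 starts on a Sunday, so its 1st Thursday is 2052-12-05 (4 days in).
2052-12-05 is after 2052-12-01, so that is the next one.

2052-12-05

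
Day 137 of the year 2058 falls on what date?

Jan has 31 days (137 − 31 = 106 remain).
Feb has 28 days (106 − 28 = 78 remain).
Mar has 31 days (78 − 31 = 47 remain).
Apr has 30 days (47 − 30 = 17 remain).
17 into May → May 17.

May 17, 2058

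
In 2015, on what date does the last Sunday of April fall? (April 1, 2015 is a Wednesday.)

2015-04-26

April 2015 begins on a Wednesday, so the first Sunday is April 5 (4 days later).
April 2015 has 30 days. Adding weeks: 5, 12, 19, 26 — the last one ≤ 30 is the 26th.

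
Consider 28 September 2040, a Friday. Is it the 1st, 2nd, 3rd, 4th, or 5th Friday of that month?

4th

Day 28 falls in week ⌈28/7⌉ of the month.
Days 1–7 hold the 1st Friday, 8–14 the 2nd, 15–21 the 3rd, 22–28 the 4th, 29–31 the 5th.
28 is in the range for the 4th.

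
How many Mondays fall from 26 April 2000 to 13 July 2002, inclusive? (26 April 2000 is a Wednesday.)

26 April 2000 is a Wednesday; the first Monday on or after it is 1 May 2000 (5 days later).
From 1 May 2000 to 13 July 2002: 244 + 365 + 194 = 803 days (rest of 2000, 2001, to 13 July 2002 in 2002).
803 ÷ 7 = 114 full weeks with remainder 5, so 114 more Mondays after the first → 115.

115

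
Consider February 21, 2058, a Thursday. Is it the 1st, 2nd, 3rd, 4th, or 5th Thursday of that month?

Day 21 falls in week ⌈21/7⌉ of the month.
Days 1–7 hold the 1st Thursday, 8–14 the 2nd, 15–21 the 3rd, 22–28 the 4th, 29–31 the 5th.
21 is in the range for the 3rd.

3rd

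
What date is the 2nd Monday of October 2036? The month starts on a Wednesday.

October 2036 begins on a Wednesday, so the first Monday is October 6 (5 days later).
The 2nd Monday is 1 weeks later: 6 + 7 = 13.

13 October 2036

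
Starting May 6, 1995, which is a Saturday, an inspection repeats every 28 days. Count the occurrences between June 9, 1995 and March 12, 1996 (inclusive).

10

Occurrences land 28·i days after May 6, 1995 for i = 0, 1, 2, …
June 9, 1995 is 34 days after the start; 34 ÷ 28 = 1 remainder 6; since the remainder is 6, round up to i = 2. First occurrence in the window: #3 on July 1, 1995 (2×28 = 56 days in).
March 12, 1996 is 311 days after the start; 311 ÷ 28 = 11 remainder 3. Last occurrence in the window: #12 on March 9, 1996.
Occurrences #3 through #12: 10 in total.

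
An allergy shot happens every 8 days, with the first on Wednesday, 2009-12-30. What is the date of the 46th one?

The 46th occurrence is 45 intervals after the first: 45 × 8 = 360 days after 2009-12-30.
December has 31 days — 1 day to the end of December leaves 359.
January has 31 days (328 left).
February has 28 days (300 left).
March has 31 days (269 left).
April has 30 days (239 left).
May has 31 days (208 left).
June has 30 days (178 left).
July has 31 days (147 left).
August has 31 days (116 left).
September has 30 days (86 left).
October has 31 days (55 left).
November has 30 days (25 left).
25 days into December → 2010-12-25.

2010-12-25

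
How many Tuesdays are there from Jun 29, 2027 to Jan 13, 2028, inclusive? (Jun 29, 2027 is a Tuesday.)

Jun 29, 2027 is a Tuesday; the first Tuesday on or after it is Jun 29, 2027.
From Jun 29, 2027 to Jan 13, 2028: 1 + 31 + 31 + 30 + 31 + 30 + 31 + 13 = 198 days (rest of Jun, Jul, Aug, Sep, Oct, Nov, Dec, Jan).
198 ÷ 7 = 28 full weeks with remainder 2, so 28 more Tuesdays after the first → 29.

29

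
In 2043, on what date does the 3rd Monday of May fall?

The first Monday of May 2043 is May 4.
The 3rd Monday is 2 weeks later: 4 + 14 = 18.

2043-05-18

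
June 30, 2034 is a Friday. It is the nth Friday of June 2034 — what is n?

5th

Day 30 falls in week ⌈30/7⌉ of the month.
Days 1–7 hold the 1st Friday, 8–14 the 2nd, 15–21 the 3rd, 22–28 the 4th, 29–31 the 5th.
30 is in the range for the 5th.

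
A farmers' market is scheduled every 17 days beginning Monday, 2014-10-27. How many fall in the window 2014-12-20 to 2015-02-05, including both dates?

Occurrences land 17·i days after 2014-10-27 for i = 0, 1, 2, …
2014-12-20 is 54 days after the start; 54 ÷ 17 = 3 remainder 3; since the remainder is 3, round up to i = 4. First occurrence in the window: #5 on 2015-01-03 (4×17 = 68 days in).
2015-02-05 is 101 days after the start; 101 ÷ 17 = 5 remainder 16. Last occurrence in the window: #6 on 2015-01-20.
Occurrences #5 through #6: 2 in total.

2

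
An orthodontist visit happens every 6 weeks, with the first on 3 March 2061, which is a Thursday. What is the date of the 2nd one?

14 April 2061

The 2nd occurrence is 1 interval after the first: 1 × 42 = 42 days after 3 March 2061.
March has 31 days — 28 days to the end of March leaves 14.
14 days into April → 14 April 2061.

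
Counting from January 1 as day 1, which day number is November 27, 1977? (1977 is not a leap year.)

331

Days in months before November: 31 + 28 + 31 + 30 + 31 + 30 + 31 + 31 + 30 + 31 = 304.
Plus 27 days into November → day 331.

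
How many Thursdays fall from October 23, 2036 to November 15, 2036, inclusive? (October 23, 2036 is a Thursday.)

4

October 23, 2036 is a Thursday; the first Thursday on or after it is October 23, 2036.
From October 23, 2036 to November 15, 2036: 8 + 15 = 23 days (rest of October, November).
23 ÷ 7 = 3 full weeks with remainder 2, so 3 more Thursdays after the first → 4.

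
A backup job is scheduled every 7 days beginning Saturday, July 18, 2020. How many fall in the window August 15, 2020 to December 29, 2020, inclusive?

20

Occurrences land 7·i days after July 18, 2020 for i = 0, 1, 2, …
August 15, 2020 is 28 days after the start; 28 ÷ 7 = 4 remainder 0. First occurrence in the window: #5 on August 15, 2020 (4×7 = 28 days in).
December 29, 2020 is 164 days after the start; 164 ÷ 7 = 23 remainder 3. Last occurrence in the window: #24 on December 26, 2020.
Occurrences #5 through #24: 20 in total.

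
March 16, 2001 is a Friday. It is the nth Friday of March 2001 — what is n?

3rd

Day 16 falls in week ⌈16/7⌉ of the month.
Days 1–7 hold the 1st Friday, 8–14 the 2nd, 15–21 the 3rd, 22–28 the 4th, 29–31 the 5th.
16 is in the range for the 3rd.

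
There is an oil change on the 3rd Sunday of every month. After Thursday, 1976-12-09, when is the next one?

1976-12-19

December 1976 starts on a Wednesday; its first Sunday is the 5th, so the 3rd Sunday is the 19th — 1976-12-19.
1976-12-19 is after 1976-12-09, so that is the next one.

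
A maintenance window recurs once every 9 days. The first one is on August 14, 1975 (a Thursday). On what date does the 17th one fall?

January 5, 1976

The 17th occurrence is 16 intervals after the first: 16 × 9 = 144 days after August 14, 1975.
August has 31 days — 17 days to the end of August leaves 127.
September has 30 days (97 left).
October has 31 days (66 left).
November has 30 days (36 left).
December has 31 days (5 left).
5 days into January → January 5, 1976.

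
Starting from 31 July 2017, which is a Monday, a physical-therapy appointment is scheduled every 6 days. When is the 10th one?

23 September 2017

The 10th occurrence is 9 intervals after the first: 9 × 6 = 54 days after 31 July 2017.
July has 31 days — 0 days to the end of July leaves 54.
August has 31 days (23 left).
23 days into September → 23 September 2017.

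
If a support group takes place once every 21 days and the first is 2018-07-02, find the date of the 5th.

2018-09-24

The 5th occurrence is 4 intervals after the first: 4 × 21 = 84 days after 2018-07-02.
July has 31 days — 29 days to the end of July leaves 55.
August has 31 days (24 left).
24 days into September → 2018-09-24.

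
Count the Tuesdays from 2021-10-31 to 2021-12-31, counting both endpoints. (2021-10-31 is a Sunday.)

2021-10-31 is a Sunday; the first Tuesday on or after it is 2021-11-02 (2 days later).
From 2021-11-02 to 2021-12-31: 28 + 31 = 59 days (rest of November, December).
59 ÷ 7 = 8 full weeks with remainder 3, so 8 more Tuesdays after the first → 9.

9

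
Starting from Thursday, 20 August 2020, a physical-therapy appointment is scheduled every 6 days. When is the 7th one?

25 September 2020

The 7th occurrence is 6 intervals after the first: 6 × 6 = 36 days after 20 August 2020.
August has 31 days — 11 days to the end of August leaves 25.
25 days into September → 25 September 2020.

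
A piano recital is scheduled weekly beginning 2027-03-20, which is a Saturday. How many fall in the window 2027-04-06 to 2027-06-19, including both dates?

11

Occurrences land 7·i days after 2027-03-20 for i = 0, 1, 2, …
2027-04-06 is 17 days after the start; 17 ÷ 7 = 2 remainder 3; since the remainder is 3, round up to i = 3. First occurrence in the window: #4 on 2027-04-10 (3×7 = 21 days in).
2027-06-19 is 91 days after the start; 91 ÷ 7 = 13 remainder 0. Last occurrence in the window: #14 on 2027-06-19.
Occurrences #4 through #14: 11 in total.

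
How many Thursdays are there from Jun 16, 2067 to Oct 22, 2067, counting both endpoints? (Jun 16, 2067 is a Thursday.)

19

Jun 16, 2067 is a Thursday; the first Thursday on or after it is Jun 16, 2067.
From Jun 16, 2067 to Oct 22, 2067: 14 + 31 + 31 + 30 + 22 = 128 days (rest of Jun, Jul, Aug, Sep, Oct).
128 ÷ 7 = 18 full weeks with remainder 2, so 18 more Thursdays after the first → 19.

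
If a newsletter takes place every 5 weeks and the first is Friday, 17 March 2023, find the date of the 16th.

23 August 2024

The 16th occurrence is 15 intervals after the first: 15 × 35 = 525 days after 17 March 2023.
March has 31 days — 14 days to the end of March leaves 511.
From end of March to end of 2023 is 275 days (236 left).
January has 31 days (205 left).
February has 29 days (176 left).
March has 31 days (145 left).
April has 30 days (115 left).
May has 31 days (84 left).
June has 30 days (54 left).
July has 31 days (23 left).
23 days into August → 23 August 2024.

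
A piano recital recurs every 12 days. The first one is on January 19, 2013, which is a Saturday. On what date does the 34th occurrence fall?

The 34th occurrence is 33 intervals after the first: 33 × 12 = 396 days after January 19, 2013.
January has 31 days — 12 days to the end of January leaves 384.
February has 28 days (356 left).
March has 31 days (325 left).
April has 30 days (295 left).
May has 31 days (264 left).
June has 30 days (234 left).
July has 31 days (203 left).
August has 31 days (172 left).
September has 30 days (142 left).
October has 31 days (111 left).
November has 30 days (81 left).
December has 31 days (50 left).
January has 31 days (19 left).
19 days into February → February 19, 2014.

February 19, 2014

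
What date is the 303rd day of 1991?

Jan has 31 days (303 − 31 = 272 remain).
Feb has 28 days (272 − 28 = 244 remain).
Mar has 31 days (244 − 31 = 213 remain).
Apr has 30 days (213 − 30 = 183 remain).
May has 31 days (183 − 31 = 152 remain).
Jun has 30 days (152 − 30 = 122 remain).
Jul has 31 days (122 − 31 = 91 remain).
Aug has 31 days (91 − 31 = 60 remain).
Sep has 30 days (60 − 30 = 30 remain).
30 into Oct → Oct 30.

Oct 30, 1991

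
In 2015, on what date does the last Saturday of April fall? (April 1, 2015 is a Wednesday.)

2015-04-25

April 2015 begins on a Wednesday, so the first Saturday is April 4 (3 days later).
April 2015 has 30 days. Adding weeks: 4, 11, 18, 25 — the last one ≤ 30 is the 25th.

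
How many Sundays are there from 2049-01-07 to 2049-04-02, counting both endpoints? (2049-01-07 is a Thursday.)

12

2049-01-07 is a Thursday; the first Sunday on or after it is 2049-01-10 (3 days later).
From 2049-01-10 to 2049-04-02: 21 + 28 + 31 + 2 = 82 days (rest of January, February, March, April).
82 ÷ 7 = 11 full weeks with remainder 5, so 11 more Sundays after the first → 12.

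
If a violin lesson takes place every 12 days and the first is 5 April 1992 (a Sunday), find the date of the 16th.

The 16th occurrence is 15 intervals after the first: 15 × 12 = 180 days after 5 April 1992.
April has 30 days — 25 days to the end of April leaves 155.
May has 31 days (124 left).
June has 30 days (94 left).
July has 31 days (63 left).
August has 31 days (32 left).
September has 30 days (2 left).
2 days into October → 2 October 1992.

2 October 1992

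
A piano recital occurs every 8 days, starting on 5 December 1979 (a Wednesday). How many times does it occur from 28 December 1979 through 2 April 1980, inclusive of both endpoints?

Occurrences land 8·i days after 5 December 1979 for i = 0, 1, 2, …
28 December 1979 is 23 days after the start; 23 ÷ 8 = 2 remainder 7; since the remainder is 7, round up to i = 3. First occurrence in the window: #4 on 29 December 1979 (3×8 = 24 days in).
2 April 1980 is 119 days after the start; 119 ÷ 8 = 14 remainder 7. Last occurrence in the window: #15 on 26 March 1980.
Occurrences #4 through #15: 12 in total.

12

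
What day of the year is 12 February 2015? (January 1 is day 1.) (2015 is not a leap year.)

43

Days in months before February: 31 = 31.
Plus 12 days into February → day 43.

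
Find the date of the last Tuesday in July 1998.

1998-07-28

July 1998 begins on a Wednesday, so the first Tuesday is July 7 (6 days later).
July 1998 has 31 days. Adding weeks: 7, 14, 21, 28 — the last one ≤ 31 is the 28th.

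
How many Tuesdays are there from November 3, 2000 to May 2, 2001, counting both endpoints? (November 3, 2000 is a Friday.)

November 3, 2000 is a Friday; the first Tuesday on or after it is November 7, 2000 (4 days later).
From November 7, 2000 to May 2, 2001: 23 + 31 + 31 + 28 + 31 + 30 + 2 = 176 days (rest of November, December, January, February, March, April, May).
176 ÷ 7 = 25 full weeks with remainder 1, so 25 more Tuesdays after the first → 26.

26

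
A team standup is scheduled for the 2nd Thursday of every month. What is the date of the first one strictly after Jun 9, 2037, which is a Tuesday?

Jun 11, 2037

Jun 2037 starts on a Monday; its first Thursday is the 4th, so the 2nd Thursday is the 11th — Jun 11, 2037.
Jun 11, 2037 is after Jun 9, 2037, so that is the next one.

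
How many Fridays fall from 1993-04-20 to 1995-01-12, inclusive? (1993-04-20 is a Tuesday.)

90

1993-04-20 is a Tuesday; the first Friday on or after it is 1993-04-23 (3 days later).
From 1993-04-23 to 1995-01-12: 252 + 365 + 12 = 629 days (rest of 1993, 1994, to 1995-01-12 in 1995).
629 ÷ 7 = 89 full weeks with remainder 6, so 89 more Fridays after the first → 90.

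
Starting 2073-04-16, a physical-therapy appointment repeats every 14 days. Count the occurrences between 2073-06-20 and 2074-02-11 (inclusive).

17

Occurrences land 14·i days after 2073-04-16 for i = 0, 1, 2, …
2073-06-20 is 65 days after the start; 65 ÷ 14 = 4 remainder 9; since the remainder is 9, round up to i = 5. First occurrence in the window: #6 on 2073-06-25 (5×14 = 70 days in).
2074-02-11 is 301 days after the start; 301 ÷ 14 = 21 remainder 7. Last occurrence in the window: #22 on 2074-02-04.
Occurrences #6 through #22: 17 in total.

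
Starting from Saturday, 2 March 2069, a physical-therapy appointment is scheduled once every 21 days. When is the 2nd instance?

23 March 2069

The 2nd occurrence is 1 interval after the first: 1 × 21 = 21 days after 2 March 2069.
21 days later is 23 March 2069.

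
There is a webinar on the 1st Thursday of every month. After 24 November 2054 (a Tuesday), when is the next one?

November 2054 starts on a Sunday, so its 1st Thursday is 5 November 2054 (4 days in).
That is not after 24 November 2054, so look at December 2054.
December 2054 starts on a Tuesday, so its 1st Thursday is 3 December 2054 (2 days in).

3 December 2054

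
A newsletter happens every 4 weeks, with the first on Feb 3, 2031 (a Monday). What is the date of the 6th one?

The 6th occurrence is 5 intervals after the first: 5 × 28 = 140 days after Feb 3, 2031.
Feb has 28 days — 25 days to the end of Feb leaves 115.
Mar has 31 days (84 left).
Apr has 30 days (54 left).
May has 31 days (23 left).
23 days into Jun → Jun 23, 2031.

Jun 23, 2031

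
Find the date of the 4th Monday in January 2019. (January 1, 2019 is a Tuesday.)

2019-01-28

January 2019 begins on a Tuesday, so the first Monday is January 7 (6 days later).
The 4th Monday is 3 weeks later: 7 + 21 = 28.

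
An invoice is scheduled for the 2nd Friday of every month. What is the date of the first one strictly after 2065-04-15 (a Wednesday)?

2065-05-08

April 2065 starts on a Wednesday; its first Friday is the 3rd, so the 2nd Friday is the 10th — 2065-04-10.
That is not after 2065-04-15, so look at May 2065.
May 2065 starts on a Friday; its first Friday is the 1st, so the 2nd Friday is the 8th — 2065-05-08.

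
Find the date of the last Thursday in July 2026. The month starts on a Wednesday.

30 July 2026

July 2026 begins on a Wednesday, so the first Thursday is July 2 (1 day later).
July 2026 has 31 days. Adding weeks: 2, 9, 16, 23, 30 — the last one ≤ 31 is the 30th.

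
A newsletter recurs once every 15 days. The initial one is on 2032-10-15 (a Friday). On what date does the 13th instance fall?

The 13th occurrence is 12 intervals after the first: 12 × 15 = 180 days after 2032-10-15.
October has 31 days — 16 days to the end of October leaves 164.
November has 30 days (134 left).
December has 31 days (103 left).
January has 31 days (72 left).
February has 28 days (44 left).
March has 31 days (13 left).
13 days into April → 2033-04-13.

2033-04-13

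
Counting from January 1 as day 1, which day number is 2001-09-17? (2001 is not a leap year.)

Days in months before September: 31 + 28 + 31 + 30 + 31 + 30 + 31 + 31 = 243.
Plus 17 days into September → day 260.

260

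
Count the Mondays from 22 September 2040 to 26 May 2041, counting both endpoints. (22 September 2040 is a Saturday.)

22 September 2040 is a Saturday; the first Monday on or after it is 24 September 2040 (2 days later).
From 24 September 2040 to 26 May 2041: 6 + 31 + 30 + 31 + 31 + 28 + 31 + 30 + 26 = 244 days (rest of September, October, November, December, January, February, March, April, May).
244 ÷ 7 = 34 full weeks with remainder 6, so 34 more Mondays after the first → 35.

35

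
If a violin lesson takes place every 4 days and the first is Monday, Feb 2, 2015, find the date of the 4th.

The 4th occurrence is 3 intervals after the first: 3 × 4 = 12 days after Feb 2, 2015.
12 days later is Feb 14, 2015.

Feb 14, 2015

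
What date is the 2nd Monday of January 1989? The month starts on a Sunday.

January 1989 begins on a Sunday, so the first Monday is January 2 (1 day later).
The 2nd Monday is 1 weeks later: 2 + 7 = 9.

9 January 1989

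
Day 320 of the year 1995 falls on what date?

Nov 16, 1995

Jan has 31 days (320 − 31 = 289 remain).
Feb has 28 days (289 − 28 = 261 remain).
Mar has 31 days (261 − 31 = 230 remain).
Apr has 30 days (230 − 30 = 200 remain).
May has 31 days (200 − 31 = 169 remain).
Jun has 30 days (169 − 30 = 139 remain).
Jul has 31 days (139 − 31 = 108 remain).
Aug has 31 days (108 − 31 = 77 remain).
Sep has 30 days (77 − 30 = 47 remain).
Oct has 31 days (47 − 31 = 16 remain).
16 into Nov → Nov 16.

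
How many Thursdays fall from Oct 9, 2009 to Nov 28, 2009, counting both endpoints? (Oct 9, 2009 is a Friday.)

Oct 9, 2009 is a Friday; the first Thursday on or after it is Oct 15, 2009 (6 days later).
From Oct 15, 2009 to Nov 28, 2009: 16 + 28 = 44 days (rest of Oct, Nov).
44 ÷ 7 = 6 full weeks with remainder 2, so 6 more Thursdays after the first → 7.

7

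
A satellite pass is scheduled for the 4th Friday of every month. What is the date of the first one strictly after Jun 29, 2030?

Jun 2030 starts on a Saturday; its first Friday is the 7th, so the 4th Friday is the 28th — Jun 28, 2030.
That is not after Jun 29, 2030, so look at Jul 2030.
Jul 2030 starts on a Monday; its first Friday is the 5th, so the 4th Friday is the 26th — Jul 26, 2030.

Jul 26, 2030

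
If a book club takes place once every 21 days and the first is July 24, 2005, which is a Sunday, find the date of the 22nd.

October 8, 2006

The 22nd occurrence is 21 intervals after the first: 21 × 21 = 441 days after July 24, 2005.
July has 31 days — 7 days to the end of July leaves 434.
From end of July to end of 2005 is 153 days (281 left).
January has 31 days (250 left).
February has 28 days (222 left).
March has 31 days (191 left).
April has 30 days (161 left).
May has 31 days (130 left).
June has 30 days (100 left).
July has 31 days (69 left).
August has 31 days (38 left).
September has 30 days (8 left).
8 days into October → October 8, 2006.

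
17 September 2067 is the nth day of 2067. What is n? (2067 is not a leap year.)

Days in months before September: 31 + 28 + 31 + 30 + 31 + 30 + 31 + 31 = 243.
Plus 17 days into September → day 260.

260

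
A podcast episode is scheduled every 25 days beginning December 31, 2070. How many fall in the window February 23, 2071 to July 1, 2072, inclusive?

Occurrences land 25·i days after December 31, 2070 for i = 0, 1, 2, …
February 23, 2071 is 54 days after the start; 54 ÷ 25 = 2 remainder 4; since the remainder is 4, round up to i = 3. First occurrence in the window: #4 on March 16, 2071 (3×25 = 75 days in).
July 1, 2072 is 548 days after the start; 548 ÷ 25 = 21 remainder 23. Last occurrence in the window: #22 on June 8, 2072.
Occurrences #4 through #22: 19 in total.

19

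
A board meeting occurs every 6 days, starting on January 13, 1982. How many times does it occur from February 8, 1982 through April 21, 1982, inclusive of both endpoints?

12

Occurrences land 6·i days after January 13, 1982 for i = 0, 1, 2, …
February 8, 1982 is 26 days after the start; 26 ÷ 6 = 4 remainder 2; since the remainder is 2, round up to i = 5. First occurrence in the window: #6 on February 12, 1982 (5×6 = 30 days in).
April 21, 1982 is 98 days after the start; 98 ÷ 6 = 16 remainder 2. Last occurrence in the window: #17 on April 19, 1982.
Occurrences #6 through #17: 12 in total.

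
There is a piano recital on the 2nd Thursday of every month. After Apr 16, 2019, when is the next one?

May 9, 2019

Apr 2019 starts on a Monday; its first Thursday is the 4th, so the 2nd Thursday is the 11th — Apr 11, 2019.
That is not after Apr 16, 2019, so look at May 2019.
May 2019 starts on a Wednesday; its first Thursday is the 2nd, so the 2nd Thursday is the 9th — May 9, 2019.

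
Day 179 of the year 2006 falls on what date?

June 28, 2006

January has 31 days (179 − 31 = 148 remain).
February has 28 days (148 − 28 = 120 remain).
March has 31 days (120 − 31 = 89 remain).
April has 30 days (89 − 30 = 59 remain).
May has 31 days (59 − 31 = 28 remain).
28 into June → June 28.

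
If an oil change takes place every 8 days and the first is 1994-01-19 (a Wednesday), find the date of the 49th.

1995-02-07

The 49th occurrence is 48 intervals after the first: 48 × 8 = 384 days after 1994-01-19.
January has 31 days — 12 days to the end of January leaves 372.
February has 28 days (344 left).
March has 31 days (313 left).
April has 30 days (283 left).
May has 31 days (252 left).
June has 30 days (222 left).
July has 31 days (191 left).
August has 31 days (160 left).
September has 30 days (130 left).
October has 31 days (99 left).
November has 30 days (69 left).
December has 31 days (38 left).
January has 31 days (7 left).
7 days into February → 1995-02-07.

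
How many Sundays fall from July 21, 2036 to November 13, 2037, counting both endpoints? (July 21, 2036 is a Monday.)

July 21, 2036 is a Monday; the first Sunday on or after it is July 27, 2036 (6 days later).
From July 27, 2036 to November 13, 2037: 157 + 317 = 474 days (rest of 2036, to November 13, 2037 in 2037).
474 ÷ 7 = 67 full weeks with remainder 5, so 67 more Sundays after the first → 68.

68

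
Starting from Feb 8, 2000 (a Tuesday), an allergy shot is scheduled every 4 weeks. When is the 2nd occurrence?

The 2nd occurrence is 1 interval after the first: 1 × 28 = 28 days after Feb 8, 2000.
Feb has 29 days — 21 days to the end of Feb leaves 7.
7 days into Mar → Mar 7, 2000.

Mar 7, 2000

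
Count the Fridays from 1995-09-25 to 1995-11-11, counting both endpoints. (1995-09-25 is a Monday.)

7

1995-09-25 is a Monday; the first Friday on or after it is 1995-09-29 (4 days later).
From 1995-09-29 to 1995-11-11: 1 + 31 + 11 = 43 days (rest of September, October, November).
43 ÷ 7 = 6 full weeks with remainder 1, so 6 more Fridays after the first → 7.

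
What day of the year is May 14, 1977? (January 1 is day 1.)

Days in months before May: 31 + 28 + 31 + 30 = 120.
Plus 14 days into May → day 134.

134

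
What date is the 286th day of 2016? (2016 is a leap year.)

January has 31 days (286 − 31 = 255 remain).
February has 29 days (255 − 29 = 226 remain).
March has 31 days (226 − 31 = 195 remain).
April has 30 days (195 − 30 = 165 remain).
May has 31 days (165 − 31 = 134 remain).
June has 30 days (134 − 30 = 104 remain).
July has 31 days (104 − 31 = 73 remain).
August has 31 days (73 − 31 = 42 remain).
September has 30 days (42 − 30 = 12 remain).
12 into October → October 12.

12 October 2016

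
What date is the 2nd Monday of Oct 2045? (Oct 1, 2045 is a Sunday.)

Oct 9, 2045

Oct 2045 begins on a Sunday, so the first Monday is Oct 2 (1 day later).
The 2nd Monday is 1 weeks later: 2 + 7 = 9.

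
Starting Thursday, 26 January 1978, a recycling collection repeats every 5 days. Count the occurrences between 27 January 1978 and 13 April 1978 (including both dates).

Occurrences land 5·i days after 26 January 1978 for i = 0, 1, 2, …
27 January 1978 is 1 day after the start; 1 ÷ 5 = 0 remainder 1; since the remainder is 1, round up to i = 1. First occurrence in the window: #2 on 31 January 1978 (1×5 = 5 days in).
13 April 1978 is 77 days after the start; 77 ÷ 5 = 15 remainder 2. Last occurrence in the window: #16 on 11 April 1978.
Occurrences #2 through #16: 15 in total.

15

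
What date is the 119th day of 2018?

Jan has 31 days (119 − 31 = 88 remain).
Feb has 28 days (88 − 28 = 60 remain).
Mar has 31 days (60 − 31 = 29 remain).
29 into Apr → Apr 29.

Apr 29, 2018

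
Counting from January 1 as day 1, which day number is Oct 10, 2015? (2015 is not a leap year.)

283

Days in months before Oct: 31 + 28 + 31 + 30 + 31 + 30 + 31 + 31 + 30 = 273.
Plus 10 days into Oct → day 283.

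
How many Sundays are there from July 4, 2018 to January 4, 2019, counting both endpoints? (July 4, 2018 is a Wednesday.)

July 4, 2018 is a Wednesday; the first Sunday on or after it is July 8, 2018 (4 days later).
From July 8, 2018 to January 4, 2019: 23 + 31 + 30 + 31 + 30 + 31 + 4 = 180 days (rest of July, August, September, October, November, December, January).
180 ÷ 7 = 25 full weeks with remainder 5, so 25 more Sundays after the first → 26.

26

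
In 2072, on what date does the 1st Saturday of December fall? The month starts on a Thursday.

December 2072 begins on a Thursday, so the first Saturday is December 3 (2 days later).

3 December 2072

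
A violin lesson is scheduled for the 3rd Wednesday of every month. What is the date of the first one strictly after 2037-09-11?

2037-09-16

September 2037 starts on a Tuesday; its first Wednesday is the 2nd, so the 3rd Wednesday is the 16th — 2037-09-16.
2037-09-16 is after 2037-09-11, so that is the next one.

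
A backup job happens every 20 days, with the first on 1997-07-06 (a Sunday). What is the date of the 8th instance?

The 8th occurrence is 7 intervals after the first: 7 × 20 = 140 days after 1997-07-06.
July has 31 days — 25 days to the end of July leaves 115.
August has 31 days (84 left).
September has 30 days (54 left).
October has 31 days (23 left).
23 days into November → 1997-11-23.

1997-11-23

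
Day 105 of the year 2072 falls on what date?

14 April 2072

January has 31 days (105 − 31 = 74 remain).
February has 29 days (74 − 29 = 45 remain).
March has 31 days (45 − 31 = 14 remain).
14 into April → April 14.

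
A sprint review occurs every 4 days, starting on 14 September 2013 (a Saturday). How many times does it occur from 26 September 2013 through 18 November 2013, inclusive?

Occurrences land 4·i days after 14 September 2013 for i = 0, 1, 2, …
26 September 2013 is 12 days after the start; 12 ÷ 4 = 3 remainder 0. First occurrence in the window: #4 on 26 September 2013 (3×4 = 12 days in).
18 November 2013 is 65 days after the start; 65 ÷ 4 = 16 remainder 1. Last occurrence in the window: #17 on 17 November 2013.
Occurrences #4 through #17: 14 in total.

14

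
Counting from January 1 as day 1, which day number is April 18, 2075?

108

Days in months before April: 31 + 28 + 31 = 90.
Plus 18 days into April → day 108.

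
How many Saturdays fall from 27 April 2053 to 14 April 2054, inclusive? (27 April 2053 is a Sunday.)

27 April 2053 is a Sunday; the first Saturday on or after it is 3 May 2053 (6 days later).
From 3 May 2053 to 14 April 2054: 242 + 104 = 346 days (rest of 2053, to 14 April 2054 in 2054).
346 ÷ 7 = 49 full weeks with remainder 3, so 49 more Saturdays after the first → 50.

50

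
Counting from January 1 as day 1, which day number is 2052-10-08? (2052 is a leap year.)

Days in months before October: 31 + 29 + 31 + 30 + 31 + 30 + 31 + 31 + 30 = 274.
Plus 8 days into October → day 282.

282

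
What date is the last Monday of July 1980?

July 1980 begins on a Tuesday, so the first Monday is July 7 (6 days later).
July 1980 has 31 days. Adding weeks: 7, 14, 21, 28 — the last one ≤ 31 is the 28th.

July 28, 1980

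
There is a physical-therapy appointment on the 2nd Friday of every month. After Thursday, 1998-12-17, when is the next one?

1999-01-08

December 1998 starts on a Tuesday; its first Friday is the 4th, so the 2nd Friday is the 11th — 1998-12-11.
That is not after 1998-12-17, so look at January 1999.
January 1999 starts on a Friday; its first Friday is the 1st, so the 2nd Friday is the 8th — 1999-01-08.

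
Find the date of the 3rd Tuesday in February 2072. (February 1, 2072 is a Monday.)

2072-02-16

February 2072 begins on a Monday, so the first Tuesday is February 2 (1 day later).
The 3rd Tuesday is 2 weeks later: 2 + 14 = 16.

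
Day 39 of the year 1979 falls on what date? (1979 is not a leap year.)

Jan has 31 days (39 − 31 = 8 remain).
8 into Feb → Feb 8.

Feb 8, 1979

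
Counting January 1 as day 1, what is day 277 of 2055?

January has 31 days (277 − 31 = 246 remain).
February has 28 days (246 − 28 = 218 remain).
March has 31 days (218 − 31 = 187 remain).
April has 30 days (187 − 30 = 157 remain).
May has 31 days (157 − 31 = 126 remain).
June has 30 days (126 − 30 = 96 remain).
July has 31 days (96 − 31 = 65 remain).
August has 31 days (65 − 31 = 34 remain).
September has 30 days (34 − 30 = 4 remain).
4 into October → October 4.

2055-10-04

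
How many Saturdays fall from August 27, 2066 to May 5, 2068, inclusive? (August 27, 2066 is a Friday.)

89

August 27, 2066 is a Friday; the first Saturday on or after it is August 28, 2066 (1 day later).
From August 28, 2066 to May 5, 2068: 125 + 365 + 126 = 616 days (rest of 2066, 2067, to May 5, 2068 in 2068).
616 ÷ 7 = 88 full weeks with remainder 0, so 88 more Saturdays after the first → 89.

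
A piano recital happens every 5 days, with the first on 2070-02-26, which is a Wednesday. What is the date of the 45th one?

2070-10-04

The 45th occurrence is 44 intervals after the first: 44 × 5 = 220 days after 2070-02-26.
February has 28 days — 2 days to the end of February leaves 218.
March has 31 days (187 left).
April has 30 days (157 left).
May has 31 days (126 left).
June has 30 days (96 left).
July has 31 days (65 left).
August has 31 days (34 left).
September has 30 days (4 left).
4 days into October → 2070-10-04.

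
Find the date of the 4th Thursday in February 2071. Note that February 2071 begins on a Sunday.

February 2071 begins on a Sunday, so the first Thursday is February 5 (4 days later).
The 4th Thursday is 3 weeks later: 5 + 21 = 26.

2071-02-26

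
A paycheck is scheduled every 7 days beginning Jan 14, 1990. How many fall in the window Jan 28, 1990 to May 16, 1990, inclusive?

16

Occurrences land 7·i days after Jan 14, 1990 for i = 0, 1, 2, …
Jan 28, 1990 is 14 days after the start; 14 ÷ 7 = 2 remainder 0. First occurrence in the window: #3 on Jan 28, 1990 (2×7 = 14 days in).
May 16, 1990 is 122 days after the start; 122 ÷ 7 = 17 remainder 3. Last occurrence in the window: #18 on May 13, 1990.
Occurrences #3 through #18: 16 in total.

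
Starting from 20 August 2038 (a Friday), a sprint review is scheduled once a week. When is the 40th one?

The 40th occurrence is 39 intervals after the first: 39 × 7 = 273 days after 20 August 2038.
August has 31 days — 11 days to the end of August leaves 262.
September has 30 days (232 left).
October has 31 days (201 left).
November has 30 days (171 left).
December has 31 days (140 left).
January has 31 days (109 left).
February has 28 days (81 left).
March has 31 days (50 left).
April has 30 days (20 left).
20 days into May → 20 May 2039.

20 May 2039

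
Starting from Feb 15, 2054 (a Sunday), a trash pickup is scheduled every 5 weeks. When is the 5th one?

Jul 5, 2054

The 5th occurrence is 4 intervals after the first: 4 × 35 = 140 days after Feb 15, 2054.
Feb has 28 days — 13 days to the end of Feb leaves 127.
Mar has 31 days (96 left).
Apr has 30 days (66 left).
May has 31 days (35 left).
Jun has 30 days (5 left).
5 days into Jul → Jul 5, 2054.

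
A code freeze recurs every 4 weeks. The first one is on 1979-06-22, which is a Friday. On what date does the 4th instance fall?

The 4th occurrence is 3 intervals after the first: 3 × 28 = 84 days after 1979-06-22.
June has 30 days — 8 days to the end of June leaves 76.
July has 31 days (45 left).
August has 31 days (14 left).
14 days into September → 1979-09-14.

1979-09-14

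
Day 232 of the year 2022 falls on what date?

Aug 20, 2022

Jan has 31 days (232 − 31 = 201 remain).
Feb has 28 days (201 − 28 = 173 remain).
Mar has 31 days (173 − 31 = 142 remain).
Apr has 30 days (142 − 30 = 112 remain).
May has 31 days (112 − 31 = 81 remain).
Jun has 30 days (81 − 30 = 51 remain).
Jul has 31 days (51 − 31 = 20 remain).
20 into Aug → Aug 20.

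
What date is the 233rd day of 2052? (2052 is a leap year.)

January has 31 days (233 − 31 = 202 remain).
February has 29 days (202 − 29 = 173 remain).
March has 31 days (173 − 31 = 142 remain).
April has 30 days (142 − 30 = 112 remain).
May has 31 days (112 − 31 = 81 remain).
June has 30 days (81 − 30 = 51 remain).
July has 31 days (51 − 31 = 20 remain).
20 into August → August 20.

20 August 2052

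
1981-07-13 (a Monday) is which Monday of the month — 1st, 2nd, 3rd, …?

2nd

Day 13 falls in week ⌈13/7⌉ of the month.
Days 1–7 hold the 1st Monday, 8–14 the 2nd, 15–21 the 3rd, 22–28 the 4th, 29–31 the 5th.
13 is in the range for the 2nd.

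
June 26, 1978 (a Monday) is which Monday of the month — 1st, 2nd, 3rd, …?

Day 26 falls in week ⌈26/7⌉ of the month.
Days 1–7 hold the 1st Monday, 8–14 the 2nd, 15–21 the 3rd, 22–28 the 4th, 29–31 the 5th.
26 is in the range for the 4th.

4th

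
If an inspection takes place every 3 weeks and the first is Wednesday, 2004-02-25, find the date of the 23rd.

The 23rd occurrence is 22 intervals after the first: 22 × 21 = 462 days after 2004-02-25.
February has 29 days — 4 days to the end of February leaves 458.
From end of February to end of 2004 is 306 days (152 left).
January has 31 days (121 left).
February has 28 days (93 left).
March has 31 days (62 left).
April has 30 days (32 left).
May has 31 days (1 left).
1 day into June → 2005-06-01.

2005-06-01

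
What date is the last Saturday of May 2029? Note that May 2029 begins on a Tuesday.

May 2029 begins on a Tuesday, so the first Saturday is May 5 (4 days later).
May 2029 has 31 days. Adding weeks: 5, 12, 19, 26 — the last one ≤ 31 is the 26th.

2029-05-26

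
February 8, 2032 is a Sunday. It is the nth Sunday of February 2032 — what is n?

Day 8 falls in week ⌈8/7⌉ of the month.
Days 1–7 hold the 1st Sunday, 8–14 the 2nd, 15–21 the 3rd, 22–28 the 4th, 29–31 the 5th.
8 is in the range for the 2nd.

2nd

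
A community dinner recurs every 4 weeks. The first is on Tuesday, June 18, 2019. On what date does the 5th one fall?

The 5th occurrence is 4 intervals after the first: 4 × 28 = 112 days after June 18, 2019.
June has 30 days — 12 days to the end of June leaves 100.
July has 31 days (69 left).
August has 31 days (38 left).
September has 30 days (8 left).
8 days into October → October 8, 2019.

October 8, 2019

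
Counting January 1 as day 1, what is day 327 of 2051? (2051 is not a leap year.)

November 23, 2051

January has 31 days (327 − 31 = 296 remain).
February has 28 days (296 − 28 = 268 remain).
March has 31 days (268 − 31 = 237 remain).
April has 30 days (237 − 30 = 207 remain).
May has 31 days (207 − 31 = 176 remain).
June has 30 days (176 − 30 = 146 remain).
July has 31 days (146 − 31 = 115 remain).
August has 31 days (115 − 31 = 84 remain).
September has 30 days (84 − 30 = 54 remain).
October has 31 days (54 − 31 = 23 remain).
23 into November → November 23.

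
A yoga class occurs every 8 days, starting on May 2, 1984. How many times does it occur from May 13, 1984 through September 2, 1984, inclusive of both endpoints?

Occurrences land 8·i days after May 2, 1984 for i = 0, 1, 2, …
May 13, 1984 is 11 days after the start; 11 ÷ 8 = 1 remainder 3; since the remainder is 3, round up to i = 2. First occurrence in the window: #3 on May 18, 1984 (2×8 = 16 days in).
September 2, 1984 is 123 days after the start; 123 ÷ 8 = 15 remainder 3. Last occurrence in the window: #16 on August 30, 1984.
Occurrences #3 through #16: 14 in total.

14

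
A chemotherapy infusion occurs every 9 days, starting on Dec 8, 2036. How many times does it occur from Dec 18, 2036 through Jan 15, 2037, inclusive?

Occurrences land 9·i days after Dec 8, 2036 for i = 0, 1, 2, …
Dec 18, 2036 is 10 days after the start; 10 ÷ 9 = 1 remainder 1; since the remainder is 1, round up to i = 2. First occurrence in the window: #3 on Dec 26, 2036 (2×9 = 18 days in).
Jan 15, 2037 is 38 days after the start; 38 ÷ 9 = 4 remainder 2. Last occurrence in the window: #5 on Jan 13, 2037.
Occurrences #3 through #5: 3 in total.

3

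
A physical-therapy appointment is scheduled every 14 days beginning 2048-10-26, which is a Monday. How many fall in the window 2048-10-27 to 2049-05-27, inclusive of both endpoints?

15

Occurrences land 14·i days after 2048-10-26 for i = 0, 1, 2, …
2048-10-27 is 1 day after the start; 1 ÷ 14 = 0 remainder 1; since the remainder is 1, round up to i = 1. First occurrence in the window: #2 on 2048-11-09 (1×14 = 14 days in).
2049-05-27 is 213 days after the start; 213 ÷ 14 = 15 remainder 3. Last occurrence in the window: #16 on 2049-05-24.
Occurrences #2 through #16: 15 in total.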